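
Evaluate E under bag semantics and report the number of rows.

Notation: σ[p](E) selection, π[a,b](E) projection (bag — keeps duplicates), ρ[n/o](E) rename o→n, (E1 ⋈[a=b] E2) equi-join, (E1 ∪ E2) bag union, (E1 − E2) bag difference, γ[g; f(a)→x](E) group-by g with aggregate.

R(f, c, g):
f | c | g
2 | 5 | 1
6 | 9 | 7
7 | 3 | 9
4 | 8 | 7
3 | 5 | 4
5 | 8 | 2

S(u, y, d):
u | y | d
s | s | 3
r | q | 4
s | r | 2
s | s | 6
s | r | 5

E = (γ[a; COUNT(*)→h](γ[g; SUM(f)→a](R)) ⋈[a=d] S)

Stepwise |·|:
  R → 6
  γ[g; SUM(f)→a](R) → 5
  γ[a; COUNT(*)→h](γ[g; SUM(f)→a](R)) → 5
  S → 5
  (γ[a; COUNT(*)→h](γ[g; SUM(f)→a](R)) ⋈[a=d] S) → 3

|E| = 3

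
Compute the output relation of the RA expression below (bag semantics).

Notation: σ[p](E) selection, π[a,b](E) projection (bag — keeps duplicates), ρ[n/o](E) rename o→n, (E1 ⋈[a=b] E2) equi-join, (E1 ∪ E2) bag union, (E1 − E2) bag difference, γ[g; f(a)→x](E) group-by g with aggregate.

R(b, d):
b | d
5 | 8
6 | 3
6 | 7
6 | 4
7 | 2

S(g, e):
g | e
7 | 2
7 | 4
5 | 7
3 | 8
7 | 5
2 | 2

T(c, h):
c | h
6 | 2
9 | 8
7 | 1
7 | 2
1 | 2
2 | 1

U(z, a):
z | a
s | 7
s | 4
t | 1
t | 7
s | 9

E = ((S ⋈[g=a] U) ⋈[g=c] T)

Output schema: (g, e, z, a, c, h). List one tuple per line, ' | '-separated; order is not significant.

Stepwise |·|:
  S → 6
  U → 5
  (S ⋈[g=a] U) → 6
  T → 6
  ((S ⋈[g=a] U) ⋈[g=c] T) → 12

== RESULT ==
g | e | z | a | c | h
7 | 2 | s | 7 | 7 | 1
7 | 2 | s | 7 | 7 | 2
7 | 2 | t | 7 | 7 | 1
7 | 2 | t | 7 | 7 | 2
7 | 4 | s | 7 | 7 | 1
7 | 4 | s | 7 | 7 | 2
7 | 4 | t | 7 | 7 | 1
7 | 4 | t | 7 | 7 | 2
7 | 5 | s | 7 | 7 | 1
7 | 5 | s | 7 | 7 | 2
7 | 5 | t | 7 | 7 | 1
7 | 5 | t | 7 | 7 | 2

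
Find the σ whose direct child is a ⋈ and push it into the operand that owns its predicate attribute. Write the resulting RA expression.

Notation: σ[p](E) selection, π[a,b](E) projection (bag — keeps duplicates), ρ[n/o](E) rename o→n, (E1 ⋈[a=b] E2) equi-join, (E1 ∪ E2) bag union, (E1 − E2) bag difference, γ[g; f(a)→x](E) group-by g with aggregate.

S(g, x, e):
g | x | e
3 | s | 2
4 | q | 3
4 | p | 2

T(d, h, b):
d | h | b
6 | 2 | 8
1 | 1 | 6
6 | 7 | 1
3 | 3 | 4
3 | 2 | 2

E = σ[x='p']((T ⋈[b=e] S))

σ filters on x, owned by the right side.
E' = (T ⋈[b=e] σ[x='p'](S))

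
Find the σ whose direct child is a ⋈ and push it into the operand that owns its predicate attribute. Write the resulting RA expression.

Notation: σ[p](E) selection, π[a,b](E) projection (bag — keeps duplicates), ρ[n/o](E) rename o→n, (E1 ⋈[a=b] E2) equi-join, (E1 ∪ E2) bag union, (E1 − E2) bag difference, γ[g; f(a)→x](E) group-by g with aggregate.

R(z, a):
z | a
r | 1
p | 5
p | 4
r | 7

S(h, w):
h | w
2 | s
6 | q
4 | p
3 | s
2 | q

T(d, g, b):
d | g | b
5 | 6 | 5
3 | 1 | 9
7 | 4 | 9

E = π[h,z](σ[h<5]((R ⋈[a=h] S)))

σ filters on h, owned by the right side.
E' = π[h,z]((R ⋈[a=h] σ[h<5](S)))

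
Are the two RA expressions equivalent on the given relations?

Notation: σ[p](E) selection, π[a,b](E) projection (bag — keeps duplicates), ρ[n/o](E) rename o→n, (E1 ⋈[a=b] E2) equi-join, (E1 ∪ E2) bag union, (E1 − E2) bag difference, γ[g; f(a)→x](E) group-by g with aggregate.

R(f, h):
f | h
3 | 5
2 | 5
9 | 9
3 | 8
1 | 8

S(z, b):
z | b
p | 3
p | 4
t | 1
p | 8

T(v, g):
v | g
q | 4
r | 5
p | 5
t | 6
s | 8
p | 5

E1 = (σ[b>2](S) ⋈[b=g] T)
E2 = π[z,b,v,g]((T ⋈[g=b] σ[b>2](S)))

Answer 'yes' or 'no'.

E1 row counts bottom-up:
  S → 4
  σ[b>2](S) → 3
  T → 6
  (σ[b>2](S) ⋈[b=g] T) → 2
E2 row counts bottom-up:
  T → 6
  S → 4
  σ[b>2](S) → 3
  (T ⋈[g=b] σ[b>2](S)) → 2
  π[z,b,v,g]((T ⋈[g=b] σ[b>2](S))) → 2

E1 and E2 produce the same multiset:
z | b | v | g
p | 4 | q | 4
p | 8 | s | 8

yes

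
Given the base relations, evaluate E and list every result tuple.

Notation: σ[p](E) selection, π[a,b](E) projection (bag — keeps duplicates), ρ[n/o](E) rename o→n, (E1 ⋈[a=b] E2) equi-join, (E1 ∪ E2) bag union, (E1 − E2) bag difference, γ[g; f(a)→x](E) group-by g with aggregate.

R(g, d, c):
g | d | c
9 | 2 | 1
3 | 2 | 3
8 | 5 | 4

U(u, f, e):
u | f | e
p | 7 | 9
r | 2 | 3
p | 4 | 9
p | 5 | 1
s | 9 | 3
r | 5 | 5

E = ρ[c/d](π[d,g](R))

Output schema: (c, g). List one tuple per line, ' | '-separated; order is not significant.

Subexpression sizes:
  R → 3
  π[d,g](R) → 3
  ρ[c/d](π[d,g](R)) → 3

== RESULT ==
c | g
2 | 3
2 | 9
5 | 8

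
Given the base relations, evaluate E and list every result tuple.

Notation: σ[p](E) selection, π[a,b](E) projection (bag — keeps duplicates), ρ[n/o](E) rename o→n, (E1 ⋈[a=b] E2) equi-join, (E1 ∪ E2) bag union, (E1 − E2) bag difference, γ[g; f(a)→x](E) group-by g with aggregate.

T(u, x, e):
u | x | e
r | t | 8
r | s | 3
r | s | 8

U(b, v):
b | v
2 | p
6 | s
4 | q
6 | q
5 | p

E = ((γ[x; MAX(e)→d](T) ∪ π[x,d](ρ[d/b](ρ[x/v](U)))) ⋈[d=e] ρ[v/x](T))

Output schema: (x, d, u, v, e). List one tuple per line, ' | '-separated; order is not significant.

Stepwise |·|:
  T → 3
  γ[x; MAX(e)→d](T) → 2
  U → 5
  ρ[x/v](U) → 5
  ρ[d/b](ρ[x/v](U)) → 5
  π[x,d](ρ[d/b](ρ[x/v](U))) → 5
  (γ[x; MAX(e)→d](T) ∪ π[x,d](ρ[d/b](ρ[x/v](U)))) → 7
  T → 3
  ρ[v/x](T) → 3
  ((γ[x; MAX(e)→d](T) ∪ π[x,d](ρ[d/b](ρ[x/v](U)))) ⋈[d=e] ρ[v/x](T)) → 4

== RESULT ==
x | d | u | v | e
s | 8 | r | s | 8
s | 8 | r | t | 8
t | 8 | r | s | 8
t | 8 | r | t | 8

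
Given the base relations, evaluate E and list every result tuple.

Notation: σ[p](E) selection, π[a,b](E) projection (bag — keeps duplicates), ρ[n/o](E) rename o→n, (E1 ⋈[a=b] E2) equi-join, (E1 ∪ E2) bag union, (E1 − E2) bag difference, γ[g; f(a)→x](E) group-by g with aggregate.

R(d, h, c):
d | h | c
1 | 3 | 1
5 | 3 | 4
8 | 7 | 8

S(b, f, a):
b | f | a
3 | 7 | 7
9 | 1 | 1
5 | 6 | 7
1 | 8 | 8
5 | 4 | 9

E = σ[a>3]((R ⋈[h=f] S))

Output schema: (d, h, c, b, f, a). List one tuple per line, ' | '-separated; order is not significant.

Row counts bottom-up:
  R → 3
  S → 5
  (R ⋈[h=f] S) → 1
  σ[a>3]((R ⋈[h=f] S)) → 1

== RESULT ==
d | h | c | b | f | a
8 | 7 | 8 | 3 | 7 | 7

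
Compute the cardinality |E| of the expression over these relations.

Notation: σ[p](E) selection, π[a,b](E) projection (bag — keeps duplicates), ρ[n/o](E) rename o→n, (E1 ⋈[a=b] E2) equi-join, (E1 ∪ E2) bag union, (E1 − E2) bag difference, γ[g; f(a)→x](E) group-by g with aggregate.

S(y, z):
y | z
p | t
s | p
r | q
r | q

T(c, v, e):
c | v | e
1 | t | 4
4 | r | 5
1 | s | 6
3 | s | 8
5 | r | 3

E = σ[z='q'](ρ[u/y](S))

Row counts bottom-up:
  S → 4
  ρ[u/y](S) → 4
  σ[z='q'](ρ[u/y](S)) → 2

|E| = 2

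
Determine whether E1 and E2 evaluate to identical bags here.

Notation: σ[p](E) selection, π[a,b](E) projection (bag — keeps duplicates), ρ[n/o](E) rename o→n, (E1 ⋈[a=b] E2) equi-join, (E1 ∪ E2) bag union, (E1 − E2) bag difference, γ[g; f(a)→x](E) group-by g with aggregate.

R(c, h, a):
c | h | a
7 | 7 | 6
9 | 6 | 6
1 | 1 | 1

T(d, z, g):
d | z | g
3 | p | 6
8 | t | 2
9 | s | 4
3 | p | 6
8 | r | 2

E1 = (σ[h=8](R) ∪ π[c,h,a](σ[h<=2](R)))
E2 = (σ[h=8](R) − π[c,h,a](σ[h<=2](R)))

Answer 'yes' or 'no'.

E1 row counts bottom-up:
  R → 3
  σ[h=8](R) → 0
  R → 3
  σ[h<=2](R) → 1
  π[c,h,a](σ[h<=2](R)) → 1
  (σ[h=8](R) ∪ π[c,h,a](σ[h<=2](R))) → 1
E2 row counts bottom-up:
  R → 3
  σ[h=8](R) → 0
  R → 3
  σ[h<=2](R) → 1
  π[c,h,a](σ[h<=2](R)) → 1
  (σ[h=8](R) − π[c,h,a](σ[h<=2](R))) → 0

E1 result:
c | h | a
1 | 1 | 1
E2 result:
c | h | a
(0 rows)
Witness: (1, 1, 1) appears 1× in E1 but 0× in E2.

no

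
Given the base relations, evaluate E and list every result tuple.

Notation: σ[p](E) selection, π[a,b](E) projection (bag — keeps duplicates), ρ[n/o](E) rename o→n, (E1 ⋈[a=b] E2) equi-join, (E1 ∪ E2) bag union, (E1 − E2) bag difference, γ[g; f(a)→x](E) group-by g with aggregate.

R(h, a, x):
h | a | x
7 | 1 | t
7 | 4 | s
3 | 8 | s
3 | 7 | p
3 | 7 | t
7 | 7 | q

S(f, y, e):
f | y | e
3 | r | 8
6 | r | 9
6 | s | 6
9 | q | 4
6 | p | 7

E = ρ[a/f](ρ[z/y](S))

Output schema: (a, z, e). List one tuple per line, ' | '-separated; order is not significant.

Subexpression sizes:
  S → 5
  ρ[z/y](S) → 5
  ρ[a/f](ρ[z/y](S)) → 5

== RESULT ==
a | z | e
3 | r | 8
6 | p | 7
6 | r | 9
6 | s | 6
9 | q | 4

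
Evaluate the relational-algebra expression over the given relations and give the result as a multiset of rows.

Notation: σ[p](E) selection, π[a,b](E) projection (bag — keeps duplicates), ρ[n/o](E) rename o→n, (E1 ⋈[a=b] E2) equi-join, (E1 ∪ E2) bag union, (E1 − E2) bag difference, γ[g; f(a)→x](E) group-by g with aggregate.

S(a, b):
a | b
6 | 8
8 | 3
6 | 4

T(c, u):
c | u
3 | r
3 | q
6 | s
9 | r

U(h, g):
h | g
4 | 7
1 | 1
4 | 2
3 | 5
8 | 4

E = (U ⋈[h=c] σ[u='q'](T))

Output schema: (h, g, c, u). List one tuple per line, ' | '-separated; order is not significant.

Row counts bottom-up:
  U → 5
  T → 4
  σ[u='q'](T) → 1
  (U ⋈[h=c] σ[u='q'](T)) → 1

== RESULT ==
h | g | c | u
3 | 5 | 3 | q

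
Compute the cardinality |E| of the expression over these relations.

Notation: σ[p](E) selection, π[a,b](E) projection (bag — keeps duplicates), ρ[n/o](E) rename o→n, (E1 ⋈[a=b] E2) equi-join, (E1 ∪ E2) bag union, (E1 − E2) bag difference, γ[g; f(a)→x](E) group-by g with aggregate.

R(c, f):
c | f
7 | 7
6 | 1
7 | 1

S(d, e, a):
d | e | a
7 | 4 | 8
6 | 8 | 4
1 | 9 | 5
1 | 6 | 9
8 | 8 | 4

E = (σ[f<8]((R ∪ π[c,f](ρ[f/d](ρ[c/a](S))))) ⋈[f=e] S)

Per-node cardinality:
  R → 3
  S → 5
  ρ[c/a](S) → 5
  ρ[f/d](ρ[c/a](S)) → 5
  π[c,f](ρ[f/d](ρ[c/a](S))) → 5
  (R ∪ π[c,f](ρ[f/d](ρ[c/a](S)))) → 8
  σ[f<8]((R ∪ π[c,f](ρ[f/d](ρ[c/a](S))))) → 7
  S → 5
  (σ[f<8]((R ∪ π[c,f](ρ[f/d](ρ[c/a](S))))) ⋈[f=e] S) → 1

|E| = 1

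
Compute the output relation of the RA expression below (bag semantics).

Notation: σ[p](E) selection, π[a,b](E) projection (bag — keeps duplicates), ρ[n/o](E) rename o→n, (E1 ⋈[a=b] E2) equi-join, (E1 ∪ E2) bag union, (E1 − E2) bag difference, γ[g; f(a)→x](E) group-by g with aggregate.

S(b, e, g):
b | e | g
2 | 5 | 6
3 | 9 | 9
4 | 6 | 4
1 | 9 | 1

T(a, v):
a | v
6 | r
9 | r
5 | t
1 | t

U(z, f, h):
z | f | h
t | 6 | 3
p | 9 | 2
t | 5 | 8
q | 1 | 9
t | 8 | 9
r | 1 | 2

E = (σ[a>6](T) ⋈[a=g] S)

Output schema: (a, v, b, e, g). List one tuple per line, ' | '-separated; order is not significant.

Per-node cardinality:
  T → 4
  σ[a>6](T) → 1
  S → 4
  (σ[a>6](T) ⋈[a=g] S) → 1

== RESULT ==
a | v | b | e | g
9 | r | 3 | 9 | 9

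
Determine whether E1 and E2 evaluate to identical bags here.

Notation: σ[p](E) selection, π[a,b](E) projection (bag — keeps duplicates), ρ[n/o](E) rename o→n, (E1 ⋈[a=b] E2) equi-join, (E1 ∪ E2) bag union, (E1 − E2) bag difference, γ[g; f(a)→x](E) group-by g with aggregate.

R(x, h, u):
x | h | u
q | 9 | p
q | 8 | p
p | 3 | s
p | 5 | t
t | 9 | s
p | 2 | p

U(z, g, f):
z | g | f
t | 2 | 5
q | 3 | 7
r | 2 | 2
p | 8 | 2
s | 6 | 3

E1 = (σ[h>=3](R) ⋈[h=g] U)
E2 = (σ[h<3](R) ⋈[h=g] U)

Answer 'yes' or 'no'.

E1 subexpression sizes:
  R → 6
  σ[h>=3](R) → 5
  U → 5
  (σ[h>=3](R) ⋈[h=g] U) → 2
E2 subexpression sizes:
  R → 6
  σ[h<3](R) → 1
  U → 5
  (σ[h<3](R) ⋈[h=g] U) → 2

E1 result:
x | h | u | z | g | f
p | 3 | s | q | 3 | 7
q | 8 | p | p | 8 | 2
E2 result:
x | h | u | z | g | f
p | 2 | p | r | 2 | 2
p | 2 | p | t | 2 | 5
Witness: ('p', 2, 'p', 't', 2, 5) appears 0× in E1 but 1× in E2.

no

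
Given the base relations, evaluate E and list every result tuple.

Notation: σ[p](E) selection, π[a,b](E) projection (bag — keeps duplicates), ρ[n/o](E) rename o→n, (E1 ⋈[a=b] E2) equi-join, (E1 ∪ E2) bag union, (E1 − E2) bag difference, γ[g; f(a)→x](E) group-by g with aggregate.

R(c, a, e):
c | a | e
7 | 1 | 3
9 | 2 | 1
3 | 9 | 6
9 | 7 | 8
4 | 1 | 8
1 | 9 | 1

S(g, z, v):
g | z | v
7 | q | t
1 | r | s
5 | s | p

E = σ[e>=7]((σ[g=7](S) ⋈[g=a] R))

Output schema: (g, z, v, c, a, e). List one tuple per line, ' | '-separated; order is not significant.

Per-node cardinality:
  S → 3
  σ[g=7](S) → 1
  R → 6
  (σ[g=7](S) ⋈[g=a] R) → 1
  σ[e>=7]((σ[g=7](S) ⋈[g=a] R)) → 1

== RESULT ==
g | z | v | c | a | e
7 | q | t | 9 | 7 | 8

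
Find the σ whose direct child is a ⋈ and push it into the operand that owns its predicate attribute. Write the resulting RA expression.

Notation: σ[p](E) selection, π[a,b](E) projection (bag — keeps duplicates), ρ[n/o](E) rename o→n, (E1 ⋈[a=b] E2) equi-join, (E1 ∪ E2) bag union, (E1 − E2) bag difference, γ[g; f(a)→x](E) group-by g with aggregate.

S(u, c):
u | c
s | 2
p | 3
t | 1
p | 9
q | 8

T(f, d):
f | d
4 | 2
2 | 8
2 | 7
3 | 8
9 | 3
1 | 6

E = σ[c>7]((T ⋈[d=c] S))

σ filters on c, owned by the right side.
E' = (T ⋈[d=c] σ[c>7](S))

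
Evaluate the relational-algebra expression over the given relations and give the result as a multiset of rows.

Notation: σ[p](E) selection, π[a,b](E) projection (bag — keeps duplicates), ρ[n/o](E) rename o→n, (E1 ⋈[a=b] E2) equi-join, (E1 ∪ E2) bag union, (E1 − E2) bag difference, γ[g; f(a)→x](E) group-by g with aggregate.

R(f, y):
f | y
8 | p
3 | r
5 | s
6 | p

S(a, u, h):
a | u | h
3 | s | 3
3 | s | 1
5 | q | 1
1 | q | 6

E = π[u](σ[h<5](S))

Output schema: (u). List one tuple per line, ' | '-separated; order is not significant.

Row counts bottom-up:
  S → 4
  σ[h<5](S) → 3
  π[u](σ[h<5](S)) → 3

== RESULT ==
u
q
s
s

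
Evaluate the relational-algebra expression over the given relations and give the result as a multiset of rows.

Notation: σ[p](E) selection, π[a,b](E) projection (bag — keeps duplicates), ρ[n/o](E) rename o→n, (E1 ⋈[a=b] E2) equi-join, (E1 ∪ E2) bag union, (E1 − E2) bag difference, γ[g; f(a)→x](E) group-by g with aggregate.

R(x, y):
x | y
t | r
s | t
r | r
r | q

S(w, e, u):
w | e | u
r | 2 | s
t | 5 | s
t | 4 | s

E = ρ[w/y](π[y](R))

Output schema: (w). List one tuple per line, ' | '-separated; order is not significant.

Per-node cardinality:
  R → 4
  π[y](R) → 4
  ρ[w/y](π[y](R)) → 4

== RESULT ==
w
q
r
r
t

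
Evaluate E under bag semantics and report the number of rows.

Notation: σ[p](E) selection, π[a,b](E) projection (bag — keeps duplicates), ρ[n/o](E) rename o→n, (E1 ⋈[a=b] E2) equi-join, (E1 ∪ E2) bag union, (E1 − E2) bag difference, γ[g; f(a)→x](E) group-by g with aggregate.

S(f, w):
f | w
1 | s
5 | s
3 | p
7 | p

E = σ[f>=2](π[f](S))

Per-node cardinality:
  S → 4
  π[f](S) → 4
  σ[f>=2](π[f](S)) → 3

|E| = 3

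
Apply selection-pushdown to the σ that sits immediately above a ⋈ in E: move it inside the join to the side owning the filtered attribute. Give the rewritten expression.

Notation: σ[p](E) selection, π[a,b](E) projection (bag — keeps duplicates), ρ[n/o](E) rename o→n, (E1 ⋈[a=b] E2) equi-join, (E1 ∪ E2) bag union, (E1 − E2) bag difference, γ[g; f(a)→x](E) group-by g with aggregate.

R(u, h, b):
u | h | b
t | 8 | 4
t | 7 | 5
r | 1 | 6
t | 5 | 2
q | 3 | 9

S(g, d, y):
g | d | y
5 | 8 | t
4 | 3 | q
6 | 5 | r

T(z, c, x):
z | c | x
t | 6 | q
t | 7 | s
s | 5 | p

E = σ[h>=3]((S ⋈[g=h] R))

σ filters on h, owned by the right side.
E' = (S ⋈[g=h] σ[h>=3](R))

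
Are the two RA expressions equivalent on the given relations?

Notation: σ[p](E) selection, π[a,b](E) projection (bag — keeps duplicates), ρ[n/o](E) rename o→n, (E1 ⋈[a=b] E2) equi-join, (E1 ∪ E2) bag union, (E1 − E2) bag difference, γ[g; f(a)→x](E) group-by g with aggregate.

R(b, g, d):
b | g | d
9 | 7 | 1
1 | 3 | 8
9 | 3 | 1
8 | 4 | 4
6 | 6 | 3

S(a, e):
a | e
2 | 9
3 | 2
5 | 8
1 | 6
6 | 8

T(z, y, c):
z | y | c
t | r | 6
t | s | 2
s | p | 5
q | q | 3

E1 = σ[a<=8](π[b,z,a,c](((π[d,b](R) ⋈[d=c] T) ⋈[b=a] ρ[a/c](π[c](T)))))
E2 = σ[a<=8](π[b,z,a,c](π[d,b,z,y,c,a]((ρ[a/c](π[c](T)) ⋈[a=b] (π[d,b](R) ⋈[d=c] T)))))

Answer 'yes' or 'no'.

E1 row counts bottom-up:
  R → 5
  π[d,b](R) → 5
  T → 4
  (π[d,b](R) ⋈[d=c] T) → 1
  T → 4
  π[c](T) → 4
  ρ[a/c](π[c](T)) → 4
  ((π[d,b](R) ⋈[d=c] T) ⋈[b=a] ρ[a/c](π[c](T))) → 1
  π[b,z,a,c](((π[d,b](R) ⋈[d=c] T) ⋈[b=a] ρ[a/c](π[c](T)))) → 1
  σ[a<=8](π[b,z,a,c](((π[d,b](R) ⋈[d=c] T) ⋈[b=a] ρ[a/c](π[c](T))))) → 1
E2 row counts bottom-up:
  T → 4
  π[c](T) → 4
  ρ[a/c](π[c](T)) → 4
  R → 5
  π[d,b](R) → 5
  T → 4
  (π[d,b](R) ⋈[d=c] T) → 1
  (ρ[a/c](π[c](T)) ⋈[a=b] (π[d,b](R) ⋈[d=c] T)) → 1
  π[d,b,z,y,c,a]((ρ[a/c](π[c](T)) ⋈[a=b] (π[d,b](R) ⋈[d=c] T))) → 1
  π[b,z,a,c](π[d,b,z,y,c,a]((ρ[a/c](π[c](T)) ⋈[a=b] (π[d,b](R) ⋈[d=c] T)))) → 1
  σ[a<=8](π[b,z,a,c](π[d,b,z,y,c,a]((ρ[a/c](π[c](T)) ⋈[a=b] (π[d,b](R) ⋈[d=c] T))))) → 1

E1 and E2 produce the same multiset:
b | z | a | c
6 | q | 6 | 3

yes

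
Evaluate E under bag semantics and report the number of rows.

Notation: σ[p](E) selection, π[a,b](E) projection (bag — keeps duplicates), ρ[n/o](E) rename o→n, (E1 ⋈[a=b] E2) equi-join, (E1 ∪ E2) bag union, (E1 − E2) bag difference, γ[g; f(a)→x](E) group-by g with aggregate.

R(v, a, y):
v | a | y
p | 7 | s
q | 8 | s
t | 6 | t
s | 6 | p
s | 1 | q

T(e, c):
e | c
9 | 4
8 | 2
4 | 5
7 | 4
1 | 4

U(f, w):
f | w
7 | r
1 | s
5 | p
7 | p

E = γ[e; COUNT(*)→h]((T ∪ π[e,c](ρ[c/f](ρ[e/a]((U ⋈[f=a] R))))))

Subexpression sizes:
  T → 5
  U → 4
  R → 5
  (U ⋈[f=a] R) → 3
  ρ[e/a]((U ⋈[f=a] R)) → 3
  ρ[c/f](ρ[e/a]((U ⋈[f=a] R))) → 3
  π[e,c](ρ[c/f](ρ[e/a]((U ⋈[f=a] R)))) → 3
  (T ∪ π[e,c](ρ[c/f](ρ[e/a]((U ⋈[f=a] R))))) → 8
  γ[e; COUNT(*)→h]((T ∪ π[e,c](ρ[c/f](ρ[e/a]((U ⋈[f=a] R)))))) → 5

|E| = 5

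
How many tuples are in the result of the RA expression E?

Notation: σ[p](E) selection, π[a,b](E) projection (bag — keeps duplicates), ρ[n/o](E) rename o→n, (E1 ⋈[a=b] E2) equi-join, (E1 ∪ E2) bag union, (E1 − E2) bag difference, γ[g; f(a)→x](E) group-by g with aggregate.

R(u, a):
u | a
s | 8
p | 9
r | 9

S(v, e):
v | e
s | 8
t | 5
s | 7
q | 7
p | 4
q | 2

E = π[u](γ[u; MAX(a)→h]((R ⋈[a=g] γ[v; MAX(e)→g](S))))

Stepwise |·|:
  R → 3
  S → 6
  γ[v; MAX(e)→g](S) → 4
  (R ⋈[a=g] γ[v; MAX(e)→g](S)) → 1
  γ[u; MAX(a)→h]((R ⋈[a=g] γ[v; MAX(e)→g](S))) → 1
  π[u](γ[u; MAX(a)→h]((R ⋈[a=g] γ[v; MAX(e)→g](S)))) → 1

|E| = 1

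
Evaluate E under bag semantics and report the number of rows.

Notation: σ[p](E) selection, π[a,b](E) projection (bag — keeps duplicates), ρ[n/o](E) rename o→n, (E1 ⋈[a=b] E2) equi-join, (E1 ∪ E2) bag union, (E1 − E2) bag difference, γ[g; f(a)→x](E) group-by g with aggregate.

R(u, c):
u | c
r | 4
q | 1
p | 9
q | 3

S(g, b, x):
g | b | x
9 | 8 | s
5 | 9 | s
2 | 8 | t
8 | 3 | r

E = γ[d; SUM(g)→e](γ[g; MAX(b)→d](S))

Stepwise |·|:
  S → 4
  γ[g; MAX(b)→d](S) → 4
  γ[d; SUM(g)→e](γ[g; MAX(b)→d](S)) → 3

|E| = 3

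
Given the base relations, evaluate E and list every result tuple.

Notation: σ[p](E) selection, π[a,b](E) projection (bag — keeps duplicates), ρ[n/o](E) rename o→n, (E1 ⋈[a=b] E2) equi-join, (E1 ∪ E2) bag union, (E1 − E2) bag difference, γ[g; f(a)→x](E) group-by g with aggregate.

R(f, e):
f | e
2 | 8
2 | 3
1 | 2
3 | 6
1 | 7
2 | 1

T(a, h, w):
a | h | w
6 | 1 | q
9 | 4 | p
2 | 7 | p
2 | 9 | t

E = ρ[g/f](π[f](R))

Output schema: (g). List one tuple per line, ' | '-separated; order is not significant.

Per-node cardinality:
  R → 6
  π[f](R) → 6
  ρ[g/f](π[f](R)) → 6

== RESULT ==
g
1
1
2
2
2
3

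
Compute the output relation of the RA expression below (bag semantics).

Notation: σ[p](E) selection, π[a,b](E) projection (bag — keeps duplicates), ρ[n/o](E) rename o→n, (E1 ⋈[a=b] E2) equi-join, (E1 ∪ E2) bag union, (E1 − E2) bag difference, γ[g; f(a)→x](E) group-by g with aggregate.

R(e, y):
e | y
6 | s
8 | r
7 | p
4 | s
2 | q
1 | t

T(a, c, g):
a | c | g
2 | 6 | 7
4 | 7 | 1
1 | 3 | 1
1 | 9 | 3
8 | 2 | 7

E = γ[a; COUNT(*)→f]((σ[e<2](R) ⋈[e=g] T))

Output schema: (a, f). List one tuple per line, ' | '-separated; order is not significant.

Subexpression sizes:
  R → 6
  σ[e<2](R) → 1
  T → 5
  (σ[e<2](R) ⋈[e=g] T) → 2
  γ[a; COUNT(*)→f]((σ[e<2](R) ⋈[e=g] T)) → 2

== RESULT ==
a | f
1 | 1
4 | 1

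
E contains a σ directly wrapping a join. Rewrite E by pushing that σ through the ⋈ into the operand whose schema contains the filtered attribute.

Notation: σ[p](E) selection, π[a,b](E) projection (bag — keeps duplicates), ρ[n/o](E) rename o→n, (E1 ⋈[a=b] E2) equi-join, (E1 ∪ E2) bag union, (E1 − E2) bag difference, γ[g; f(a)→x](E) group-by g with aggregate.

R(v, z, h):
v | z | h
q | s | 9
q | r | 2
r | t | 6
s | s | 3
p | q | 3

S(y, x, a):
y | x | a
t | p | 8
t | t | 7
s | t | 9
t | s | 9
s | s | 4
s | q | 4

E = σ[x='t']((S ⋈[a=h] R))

σ filters on x, owned by the left side.
E' = (σ[x='t'](S) ⋈[a=h] R)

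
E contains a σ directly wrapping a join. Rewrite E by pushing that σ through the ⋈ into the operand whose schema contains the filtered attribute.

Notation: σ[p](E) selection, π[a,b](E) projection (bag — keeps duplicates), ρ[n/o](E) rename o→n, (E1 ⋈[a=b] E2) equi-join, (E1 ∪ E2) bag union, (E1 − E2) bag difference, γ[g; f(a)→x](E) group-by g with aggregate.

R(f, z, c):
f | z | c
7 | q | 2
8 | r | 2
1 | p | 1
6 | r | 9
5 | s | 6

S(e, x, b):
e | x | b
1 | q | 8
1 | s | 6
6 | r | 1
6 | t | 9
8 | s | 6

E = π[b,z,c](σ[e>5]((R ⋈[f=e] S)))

σ filters on e, owned by the right side.
E' = π[b,z,c]((R ⋈[f=e] σ[e>5](S)))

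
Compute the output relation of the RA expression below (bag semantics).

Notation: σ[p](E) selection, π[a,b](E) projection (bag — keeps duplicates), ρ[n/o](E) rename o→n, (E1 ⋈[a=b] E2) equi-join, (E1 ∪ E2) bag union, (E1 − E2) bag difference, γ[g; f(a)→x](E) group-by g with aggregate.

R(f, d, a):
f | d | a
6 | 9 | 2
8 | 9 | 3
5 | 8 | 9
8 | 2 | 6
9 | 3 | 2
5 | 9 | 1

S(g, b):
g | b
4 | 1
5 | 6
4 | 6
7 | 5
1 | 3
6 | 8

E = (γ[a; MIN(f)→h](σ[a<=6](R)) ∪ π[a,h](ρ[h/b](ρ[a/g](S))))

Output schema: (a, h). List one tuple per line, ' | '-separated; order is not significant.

Row counts bottom-up:
  R → 6
  σ[a<=6](R) → 5
  γ[a; MIN(f)→h](σ[a<=6](R)) → 4
  S → 6
  ρ[a/g](S) → 6
  ρ[h/b](ρ[a/g](S)) → 6
  π[a,h](ρ[h/b](ρ[a/g](S))) → 6
  (γ[a; MIN(f)→h](σ[a<=6](R)) ∪ π[a,h](ρ[h/b](ρ[a/g](S)))) → 10

== RESULT ==
a | h
1 | 3
1 | 5
2 | 6
3 | 8
4 | 1
4 | 6
5 | 6
6 | 8
6 | 8
7 | 5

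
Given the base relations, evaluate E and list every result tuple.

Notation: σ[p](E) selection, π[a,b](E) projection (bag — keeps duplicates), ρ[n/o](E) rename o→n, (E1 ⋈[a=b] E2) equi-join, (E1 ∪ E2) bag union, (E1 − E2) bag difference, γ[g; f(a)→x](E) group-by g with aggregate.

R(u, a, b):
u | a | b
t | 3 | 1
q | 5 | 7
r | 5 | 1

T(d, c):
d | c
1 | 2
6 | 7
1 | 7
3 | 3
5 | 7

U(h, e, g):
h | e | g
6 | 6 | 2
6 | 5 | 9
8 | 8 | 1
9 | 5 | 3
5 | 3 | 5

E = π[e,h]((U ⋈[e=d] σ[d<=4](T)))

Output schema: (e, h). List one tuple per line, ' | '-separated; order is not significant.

Row counts bottom-up:
  U → 5
  T → 5
  σ[d<=4](T) → 3
  (U ⋈[e=d] σ[d<=4](T)) → 1
  π[e,h]((U ⋈[e=d] σ[d<=4](T))) → 1

== RESULT ==
e | h
3 | 5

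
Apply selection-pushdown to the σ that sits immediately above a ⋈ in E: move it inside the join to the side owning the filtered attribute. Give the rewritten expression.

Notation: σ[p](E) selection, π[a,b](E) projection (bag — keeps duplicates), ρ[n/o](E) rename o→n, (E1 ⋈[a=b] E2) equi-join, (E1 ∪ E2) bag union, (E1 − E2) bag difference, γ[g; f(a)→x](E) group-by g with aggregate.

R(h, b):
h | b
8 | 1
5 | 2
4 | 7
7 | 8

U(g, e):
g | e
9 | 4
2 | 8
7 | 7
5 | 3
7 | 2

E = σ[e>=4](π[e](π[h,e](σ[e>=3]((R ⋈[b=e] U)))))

σ filters on e, owned by the right side.
E' = σ[e>=4](π[e](π[h,e]((R ⋈[b=e] σ[e>=3](U)))))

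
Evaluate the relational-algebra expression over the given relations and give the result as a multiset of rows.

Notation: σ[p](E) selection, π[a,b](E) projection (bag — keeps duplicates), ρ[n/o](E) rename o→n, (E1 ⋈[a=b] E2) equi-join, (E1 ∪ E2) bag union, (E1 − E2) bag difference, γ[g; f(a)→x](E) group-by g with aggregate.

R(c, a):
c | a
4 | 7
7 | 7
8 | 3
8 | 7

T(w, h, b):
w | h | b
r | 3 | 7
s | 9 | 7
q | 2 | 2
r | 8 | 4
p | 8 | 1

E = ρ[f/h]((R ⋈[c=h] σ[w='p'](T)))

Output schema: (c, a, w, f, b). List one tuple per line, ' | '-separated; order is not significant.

Row counts bottom-up:
  R → 4
  T → 5
  σ[w='p'](T) → 1
  (R ⋈[c=h] σ[w='p'](T)) → 2
  ρ[f/h]((R ⋈[c=h] σ[w='p'](T))) → 2

== RESULT ==
c | a | w | f | b
8 | 3 | p | 8 | 1
8 | 7 | p | 8 | 1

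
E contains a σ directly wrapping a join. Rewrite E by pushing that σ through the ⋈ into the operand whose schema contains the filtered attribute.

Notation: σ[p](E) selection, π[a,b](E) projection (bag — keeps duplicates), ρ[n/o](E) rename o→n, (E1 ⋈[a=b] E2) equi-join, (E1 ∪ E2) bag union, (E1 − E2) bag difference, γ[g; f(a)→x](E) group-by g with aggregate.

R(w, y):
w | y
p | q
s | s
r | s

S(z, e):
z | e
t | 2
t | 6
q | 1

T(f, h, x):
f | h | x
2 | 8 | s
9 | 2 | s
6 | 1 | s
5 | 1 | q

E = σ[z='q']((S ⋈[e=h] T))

σ filters on z, owned by the left side.
E' = (σ[z='q'](S) ⋈[e=h] T)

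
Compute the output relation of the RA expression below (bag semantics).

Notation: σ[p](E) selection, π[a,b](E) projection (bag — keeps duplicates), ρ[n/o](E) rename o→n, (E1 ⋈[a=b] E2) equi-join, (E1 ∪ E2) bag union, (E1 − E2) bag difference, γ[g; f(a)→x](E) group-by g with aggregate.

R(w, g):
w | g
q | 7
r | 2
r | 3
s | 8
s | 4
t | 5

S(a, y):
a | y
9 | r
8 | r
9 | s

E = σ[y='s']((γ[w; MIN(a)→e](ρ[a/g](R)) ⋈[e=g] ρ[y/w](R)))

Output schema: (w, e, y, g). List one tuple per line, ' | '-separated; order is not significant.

Row counts bottom-up:
  R → 6
  ρ[a/g](R) → 6
  γ[w; MIN(a)→e](ρ[a/g](R)) → 4
  R → 6
  ρ[y/w](R) → 6
  (γ[w; MIN(a)→e](ρ[a/g](R)) ⋈[e=g] ρ[y/w](R)) → 4
  σ[y='s']((γ[w; MIN(a)→e](ρ[a/g](R)) ⋈[e=g] ρ[y/w](R))) → 1

== RESULT ==
w | e | y | g
s | 4 | s | 4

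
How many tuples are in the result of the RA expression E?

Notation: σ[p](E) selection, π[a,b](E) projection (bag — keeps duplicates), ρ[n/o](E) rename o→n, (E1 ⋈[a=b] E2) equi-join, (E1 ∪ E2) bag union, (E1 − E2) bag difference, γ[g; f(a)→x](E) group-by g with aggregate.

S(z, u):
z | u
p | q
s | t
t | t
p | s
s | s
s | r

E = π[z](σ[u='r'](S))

Row counts bottom-up:
  S → 6
  σ[u='r'](S) → 1
  π[z](σ[u='r'](S)) → 1

|E| = 1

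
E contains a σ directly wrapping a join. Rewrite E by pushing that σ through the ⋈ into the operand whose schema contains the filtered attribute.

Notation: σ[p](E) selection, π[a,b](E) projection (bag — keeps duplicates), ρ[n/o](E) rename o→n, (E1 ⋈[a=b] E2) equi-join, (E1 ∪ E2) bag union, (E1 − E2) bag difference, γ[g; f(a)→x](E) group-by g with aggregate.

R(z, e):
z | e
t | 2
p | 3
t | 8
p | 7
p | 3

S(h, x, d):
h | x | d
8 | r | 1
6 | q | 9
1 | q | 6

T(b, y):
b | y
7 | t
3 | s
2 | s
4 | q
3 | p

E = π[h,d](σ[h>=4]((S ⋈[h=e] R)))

σ filters on h, owned by the left side.
E' = π[h,d]((σ[h>=4](S) ⋈[h=e] R))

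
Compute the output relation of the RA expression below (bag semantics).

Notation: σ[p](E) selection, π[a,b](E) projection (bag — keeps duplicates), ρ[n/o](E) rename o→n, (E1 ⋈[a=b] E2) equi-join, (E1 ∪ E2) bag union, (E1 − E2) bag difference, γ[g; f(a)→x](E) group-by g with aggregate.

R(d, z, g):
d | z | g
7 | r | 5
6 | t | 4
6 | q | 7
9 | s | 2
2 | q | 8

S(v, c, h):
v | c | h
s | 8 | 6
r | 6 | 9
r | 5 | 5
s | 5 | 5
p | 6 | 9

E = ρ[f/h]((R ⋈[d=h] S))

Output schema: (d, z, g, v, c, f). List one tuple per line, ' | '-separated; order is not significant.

Per-node cardinality:
  R → 5
  S → 5
  (R ⋈[d=h] S) → 4
  ρ[f/h]((R ⋈[d=h] S)) → 4

== RESULT ==
d | z | g | v | c | f
6 | q | 7 | s | 8 | 6
6 | t | 4 | s | 8 | 6
9 | s | 2 | p | 6 | 9
9 | s | 2 | r | 6 | 9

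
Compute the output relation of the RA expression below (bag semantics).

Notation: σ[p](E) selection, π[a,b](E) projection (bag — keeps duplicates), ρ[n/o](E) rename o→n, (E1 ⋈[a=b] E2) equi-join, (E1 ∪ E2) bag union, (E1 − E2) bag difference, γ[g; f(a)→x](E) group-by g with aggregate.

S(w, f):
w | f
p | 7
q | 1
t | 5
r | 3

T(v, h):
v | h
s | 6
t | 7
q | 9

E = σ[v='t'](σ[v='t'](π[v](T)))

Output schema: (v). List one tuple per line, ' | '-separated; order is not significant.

Subexpression sizes:
  T → 3
  π[v](T) → 3
  σ[v='t'](π[v](T)) → 1
  σ[v='t'](σ[v='t'](π[v](T))) → 1

== RESULT ==
v
t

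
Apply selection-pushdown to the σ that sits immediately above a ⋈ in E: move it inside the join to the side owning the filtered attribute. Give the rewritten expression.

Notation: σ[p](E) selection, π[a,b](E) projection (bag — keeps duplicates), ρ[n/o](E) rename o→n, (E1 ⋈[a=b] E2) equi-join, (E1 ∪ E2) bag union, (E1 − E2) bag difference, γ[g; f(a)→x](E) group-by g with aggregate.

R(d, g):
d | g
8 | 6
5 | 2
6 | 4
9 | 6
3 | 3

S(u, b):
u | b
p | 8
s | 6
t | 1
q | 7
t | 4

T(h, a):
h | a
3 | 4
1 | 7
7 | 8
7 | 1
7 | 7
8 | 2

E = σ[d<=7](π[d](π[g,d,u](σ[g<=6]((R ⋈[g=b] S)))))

σ filters on g, owned by the left side.
E' = σ[d<=7](π[d](π[g,d,u]((σ[g<=6](R) ⋈[g=b] S))))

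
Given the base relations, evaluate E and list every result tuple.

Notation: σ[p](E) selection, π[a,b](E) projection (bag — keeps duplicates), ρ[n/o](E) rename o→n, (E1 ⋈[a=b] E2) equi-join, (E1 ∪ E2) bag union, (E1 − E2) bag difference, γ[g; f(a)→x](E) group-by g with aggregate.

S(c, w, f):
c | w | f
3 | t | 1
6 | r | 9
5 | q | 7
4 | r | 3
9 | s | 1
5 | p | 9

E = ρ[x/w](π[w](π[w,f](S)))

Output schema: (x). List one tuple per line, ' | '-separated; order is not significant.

Subexpression sizes:
  S → 6
  π[w,f](S) → 6
  π[w](π[w,f](S)) → 6
  ρ[x/w](π[w](π[w,f](S))) → 6

== RESULT ==
x
p
q
r
r
s
t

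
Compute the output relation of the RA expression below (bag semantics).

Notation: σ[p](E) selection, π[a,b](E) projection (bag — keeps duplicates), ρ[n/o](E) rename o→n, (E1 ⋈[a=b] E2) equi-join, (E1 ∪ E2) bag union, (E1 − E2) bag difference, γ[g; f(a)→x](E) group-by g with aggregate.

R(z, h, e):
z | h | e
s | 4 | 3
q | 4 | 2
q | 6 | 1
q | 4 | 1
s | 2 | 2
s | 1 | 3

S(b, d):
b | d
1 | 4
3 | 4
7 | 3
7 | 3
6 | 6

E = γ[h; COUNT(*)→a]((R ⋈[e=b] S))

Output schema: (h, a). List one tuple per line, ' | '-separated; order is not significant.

Stepwise |·|:
  R → 6
  S → 5
  (R ⋈[e=b] S) → 4
  γ[h; COUNT(*)→a]((R ⋈[e=b] S)) → 3

== RESULT ==
h | a
1 | 1
4 | 2
6 | 1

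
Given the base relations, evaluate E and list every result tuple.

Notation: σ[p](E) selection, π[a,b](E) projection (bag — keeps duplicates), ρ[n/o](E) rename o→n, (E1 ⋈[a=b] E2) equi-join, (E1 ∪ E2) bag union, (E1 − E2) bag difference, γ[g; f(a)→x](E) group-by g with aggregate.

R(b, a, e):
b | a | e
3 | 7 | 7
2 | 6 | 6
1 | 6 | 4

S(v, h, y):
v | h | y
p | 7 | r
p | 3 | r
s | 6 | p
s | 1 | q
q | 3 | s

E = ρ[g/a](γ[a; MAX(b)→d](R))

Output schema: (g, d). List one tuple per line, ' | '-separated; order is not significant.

Per-node cardinality:
  R → 3
  γ[a; MAX(b)→d](R) → 2
  ρ[g/a](γ[a; MAX(b)→d](R)) → 2

== RESULT ==
g | d
6 | 2
7 | 3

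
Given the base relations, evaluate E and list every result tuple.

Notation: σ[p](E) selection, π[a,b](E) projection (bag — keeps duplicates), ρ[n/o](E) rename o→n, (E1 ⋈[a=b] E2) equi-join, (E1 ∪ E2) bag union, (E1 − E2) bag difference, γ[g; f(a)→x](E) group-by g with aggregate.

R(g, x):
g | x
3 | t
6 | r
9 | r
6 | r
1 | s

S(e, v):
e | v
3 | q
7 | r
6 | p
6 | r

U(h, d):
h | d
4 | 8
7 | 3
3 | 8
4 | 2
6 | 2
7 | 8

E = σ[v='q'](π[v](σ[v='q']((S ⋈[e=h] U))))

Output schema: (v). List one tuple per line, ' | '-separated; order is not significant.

Subexpression sizes:
  S → 4
  U → 6
  (S ⋈[e=h] U) → 5
  σ[v='q']((S ⋈[e=h] U)) → 1
  π[v](σ[v='q']((S ⋈[e=h] U))) → 1
  σ[v='q'](π[v](σ[v='q']((S ⋈[e=h] U)))) → 1

== RESULT ==
v
q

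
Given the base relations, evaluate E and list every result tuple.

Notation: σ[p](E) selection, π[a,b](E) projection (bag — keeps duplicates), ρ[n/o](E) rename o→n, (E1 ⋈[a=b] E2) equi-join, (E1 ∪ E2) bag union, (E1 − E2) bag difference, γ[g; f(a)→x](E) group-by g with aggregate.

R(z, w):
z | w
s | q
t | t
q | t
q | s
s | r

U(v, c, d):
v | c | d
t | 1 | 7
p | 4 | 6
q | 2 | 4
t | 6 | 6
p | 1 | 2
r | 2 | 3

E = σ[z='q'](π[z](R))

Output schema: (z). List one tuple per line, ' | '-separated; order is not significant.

Per-node cardinality:
  R → 5
  π[z](R) → 5
  σ[z='q'](π[z](R)) → 2

== RESULT ==
z
q
q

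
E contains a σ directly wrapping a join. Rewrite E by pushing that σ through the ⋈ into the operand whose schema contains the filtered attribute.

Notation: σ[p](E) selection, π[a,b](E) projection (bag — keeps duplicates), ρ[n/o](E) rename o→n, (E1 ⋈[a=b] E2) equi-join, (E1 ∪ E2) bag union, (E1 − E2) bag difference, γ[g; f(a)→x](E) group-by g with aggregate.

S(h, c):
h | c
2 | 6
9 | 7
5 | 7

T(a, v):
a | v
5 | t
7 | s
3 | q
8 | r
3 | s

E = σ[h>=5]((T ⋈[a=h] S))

σ filters on h, owned by the right side.
E' = (T ⋈[a=h] σ[h>=5](S))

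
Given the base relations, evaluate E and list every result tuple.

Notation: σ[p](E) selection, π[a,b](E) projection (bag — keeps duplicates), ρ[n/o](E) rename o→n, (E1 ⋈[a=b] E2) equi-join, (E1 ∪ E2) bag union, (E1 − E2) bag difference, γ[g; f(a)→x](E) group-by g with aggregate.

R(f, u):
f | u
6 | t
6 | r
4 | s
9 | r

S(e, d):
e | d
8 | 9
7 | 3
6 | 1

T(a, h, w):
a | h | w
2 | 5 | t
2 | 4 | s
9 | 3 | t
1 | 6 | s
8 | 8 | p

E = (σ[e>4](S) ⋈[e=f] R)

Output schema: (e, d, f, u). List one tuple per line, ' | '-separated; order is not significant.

Per-node cardinality:
  S → 3
  σ[e>4](S) → 3
  R → 4
  (σ[e>4](S) ⋈[e=f] R) → 2

== RESULT ==
e | d | f | u
6 | 1 | 6 | r
6 | 1 | 6 | t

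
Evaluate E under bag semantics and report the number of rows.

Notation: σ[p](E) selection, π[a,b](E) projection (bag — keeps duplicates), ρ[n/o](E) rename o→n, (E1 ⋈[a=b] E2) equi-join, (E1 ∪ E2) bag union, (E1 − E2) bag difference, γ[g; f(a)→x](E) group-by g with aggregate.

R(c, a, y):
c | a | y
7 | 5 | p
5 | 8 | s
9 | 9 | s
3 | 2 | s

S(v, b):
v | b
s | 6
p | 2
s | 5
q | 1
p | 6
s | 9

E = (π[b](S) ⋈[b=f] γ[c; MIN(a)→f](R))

Subexpression sizes:
  S → 6
  π[b](S) → 6
  R → 4
  γ[c; MIN(a)→f](R) → 4
  (π[b](S) ⋈[b=f] γ[c; MIN(a)→f](R)) → 3

|E| = 3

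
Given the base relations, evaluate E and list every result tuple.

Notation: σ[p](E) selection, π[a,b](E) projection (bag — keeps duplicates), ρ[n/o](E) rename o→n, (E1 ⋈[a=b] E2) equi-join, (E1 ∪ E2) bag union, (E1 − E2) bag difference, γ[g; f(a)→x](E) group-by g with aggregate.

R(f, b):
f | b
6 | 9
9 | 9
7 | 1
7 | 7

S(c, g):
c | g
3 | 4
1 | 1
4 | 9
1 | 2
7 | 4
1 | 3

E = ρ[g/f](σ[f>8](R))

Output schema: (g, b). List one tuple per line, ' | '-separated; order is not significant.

Stepwise |·|:
  R → 4
  σ[f>8](R) → 1
  ρ[g/f](σ[f>8](R)) → 1

== RESULT ==
g | b
9 | 9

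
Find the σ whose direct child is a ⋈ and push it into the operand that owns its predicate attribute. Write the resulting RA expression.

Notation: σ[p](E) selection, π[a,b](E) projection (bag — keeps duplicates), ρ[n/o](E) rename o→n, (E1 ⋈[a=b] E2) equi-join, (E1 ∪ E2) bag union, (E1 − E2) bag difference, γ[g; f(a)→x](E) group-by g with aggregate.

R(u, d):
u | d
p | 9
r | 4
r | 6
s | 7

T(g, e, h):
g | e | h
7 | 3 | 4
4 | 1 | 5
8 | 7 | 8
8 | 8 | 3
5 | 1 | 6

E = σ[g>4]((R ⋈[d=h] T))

σ filters on g, owned by the right side.
E' = (R ⋈[d=h] σ[g>4](T))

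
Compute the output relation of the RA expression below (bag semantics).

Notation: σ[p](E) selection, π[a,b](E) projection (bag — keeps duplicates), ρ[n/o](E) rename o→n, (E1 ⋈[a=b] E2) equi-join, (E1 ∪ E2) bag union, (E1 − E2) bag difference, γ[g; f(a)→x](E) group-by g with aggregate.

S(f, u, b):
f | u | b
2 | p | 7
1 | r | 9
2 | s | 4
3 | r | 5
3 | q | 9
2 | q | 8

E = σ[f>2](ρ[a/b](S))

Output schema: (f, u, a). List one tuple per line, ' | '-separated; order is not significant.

Per-node cardinality:
  S → 6
  ρ[a/b](S) → 6
  σ[f>2](ρ[a/b](S)) → 2

== RESULT ==
f | u | a
3 | q | 9
3 | r | 5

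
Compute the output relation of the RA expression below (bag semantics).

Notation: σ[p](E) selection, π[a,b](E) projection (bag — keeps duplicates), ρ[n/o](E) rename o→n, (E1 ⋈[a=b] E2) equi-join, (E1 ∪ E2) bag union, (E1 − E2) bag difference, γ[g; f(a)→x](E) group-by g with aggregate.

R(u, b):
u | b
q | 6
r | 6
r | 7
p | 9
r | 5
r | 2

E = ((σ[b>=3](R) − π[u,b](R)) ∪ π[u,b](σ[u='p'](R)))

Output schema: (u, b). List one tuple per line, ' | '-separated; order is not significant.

Stepwise |·|:
  R → 6
  σ[b>=3](R) → 5
  R → 6
  π[u,b](R) → 6
  (σ[b>=3](R) − π[u,b](R)) → 0
  R → 6
  σ[u='p'](R) → 1
  π[u,b](σ[u='p'](R)) → 1
  ((σ[b>=3](R) − π[u,b](R)) ∪ π[u,b](σ[u='p'](R))) → 1

== RESULT ==
u | b
p | 9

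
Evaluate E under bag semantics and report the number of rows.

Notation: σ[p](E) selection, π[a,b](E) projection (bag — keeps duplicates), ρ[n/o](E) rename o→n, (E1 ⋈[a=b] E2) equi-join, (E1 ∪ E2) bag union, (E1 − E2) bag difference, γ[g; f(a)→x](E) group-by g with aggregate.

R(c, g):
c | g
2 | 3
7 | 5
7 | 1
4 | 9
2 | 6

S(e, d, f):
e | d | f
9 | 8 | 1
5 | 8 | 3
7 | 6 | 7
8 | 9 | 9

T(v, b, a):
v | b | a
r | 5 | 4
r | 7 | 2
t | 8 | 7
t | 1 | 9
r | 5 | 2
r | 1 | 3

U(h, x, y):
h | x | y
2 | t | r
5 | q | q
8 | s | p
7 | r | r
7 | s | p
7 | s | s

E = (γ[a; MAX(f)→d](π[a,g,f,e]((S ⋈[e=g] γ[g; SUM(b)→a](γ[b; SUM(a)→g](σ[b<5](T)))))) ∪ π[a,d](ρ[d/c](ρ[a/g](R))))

Stepwise |·|:
  S → 4
  T → 6
  σ[b<5](T) → 2
  γ[b; SUM(a)→g](σ[b<5](T)) → 1
  γ[g; SUM(b)→a](γ[b; SUM(a)→g](σ[b<5](T))) → 1
  (S ⋈[e=g] γ[g; SUM(b)→a](γ[b; SUM(a)→g](σ[b<5](T)))) → 0
  π[a,g,f,e]((S ⋈[e=g] γ[g; SUM(b)→a](γ[b; SUM(a)→g](σ[b<5](T))))) → 0
  γ[a; MAX(f)→d](π[a,g,f,e]((S ⋈[e=g] γ[g; SUM(b)→a](γ[b; SUM(a)→g](σ[b<5](T)))))) → 0
  R → 5
  ρ[a/g](R) → 5
  ρ[d/c](ρ[a/g](R)) → 5
  π[a,d](ρ[d/c](ρ[a/g](R))) → 5
  (γ[a; MAX(f)→d](π[a,g,f,e]((S ⋈[e=g] γ[g; SUM(b)→a](γ[b; SUM(a)→g](σ[b<5](T)))))) ∪ π[a,d](ρ[d/c](ρ[a/g](R)))) → 5

|E| = 5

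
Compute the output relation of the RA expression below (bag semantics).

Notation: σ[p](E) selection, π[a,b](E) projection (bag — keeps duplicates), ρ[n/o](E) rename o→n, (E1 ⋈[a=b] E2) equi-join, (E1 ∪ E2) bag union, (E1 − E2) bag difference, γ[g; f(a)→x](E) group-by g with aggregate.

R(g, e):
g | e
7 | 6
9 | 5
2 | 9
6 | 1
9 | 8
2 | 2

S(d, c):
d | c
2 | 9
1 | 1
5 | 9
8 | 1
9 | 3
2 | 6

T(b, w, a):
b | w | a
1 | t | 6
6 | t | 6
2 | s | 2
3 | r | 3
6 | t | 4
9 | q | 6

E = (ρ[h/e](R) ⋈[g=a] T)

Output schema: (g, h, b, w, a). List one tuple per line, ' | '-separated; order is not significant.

Stepwise |·|:
  R → 6
  ρ[h/e](R) → 6
  T → 6
  (ρ[h/e](R) ⋈[g=a] T) → 5

== RESULT ==
g | h | b | w | a
2 | 2 | 2 | s | 2
2 | 9 | 2 | s | 2
6 | 1 | 1 | t | 6
6 | 1 | 6 | t | 6
6 | 1 | 9 | q | 6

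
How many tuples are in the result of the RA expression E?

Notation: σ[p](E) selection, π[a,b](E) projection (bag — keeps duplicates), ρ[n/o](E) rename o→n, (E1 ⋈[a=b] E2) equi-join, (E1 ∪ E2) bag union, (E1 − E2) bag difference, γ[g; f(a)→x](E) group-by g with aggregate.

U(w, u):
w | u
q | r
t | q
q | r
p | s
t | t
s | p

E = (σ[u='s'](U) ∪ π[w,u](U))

Subexpression sizes:
  U → 6
  σ[u='s'](U) → 1
  U → 6
  π[w,u](U) → 6
  (σ[u='s'](U) ∪ π[w,u](U)) → 7

|E| = 7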